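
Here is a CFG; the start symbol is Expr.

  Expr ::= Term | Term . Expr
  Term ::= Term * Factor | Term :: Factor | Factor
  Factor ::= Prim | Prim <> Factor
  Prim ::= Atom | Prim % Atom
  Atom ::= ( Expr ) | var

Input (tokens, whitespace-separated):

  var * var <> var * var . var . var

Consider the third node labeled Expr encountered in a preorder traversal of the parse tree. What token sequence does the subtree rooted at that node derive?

var

[Expr [Term [Term [Term [Factor [Prim [Atom var]]]] * [Factor [Prim [Atom var]] <> [Factor [Prim [Atom var]]]]] * [Factor [Prim [Atom var]]]] . [Expr [Term [Factor [Prim [Atom var]]]] . [Expr [Term [Factor [Prim [Atom var]]]]]]]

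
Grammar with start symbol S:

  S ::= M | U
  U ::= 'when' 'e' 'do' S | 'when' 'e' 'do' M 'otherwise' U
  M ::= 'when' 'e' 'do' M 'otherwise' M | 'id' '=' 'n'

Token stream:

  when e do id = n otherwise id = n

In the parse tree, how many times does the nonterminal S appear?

[S [M when e do [M id = n] otherwise [M id = n]]]

1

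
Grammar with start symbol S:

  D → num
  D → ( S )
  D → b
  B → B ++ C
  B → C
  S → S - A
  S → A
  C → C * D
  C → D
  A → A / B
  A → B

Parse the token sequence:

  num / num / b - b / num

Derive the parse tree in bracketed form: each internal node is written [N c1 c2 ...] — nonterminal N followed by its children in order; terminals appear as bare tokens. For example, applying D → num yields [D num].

S
S - A
A - A
A / B - A
A / B / B - A
B / B / B - A
C / B / B - A
D / B / B - A
num / B / B - A
num / C / B - A
num / D / B - A
num / num / B - A
num / num / C - A
num / num / D - A
num / num / b - A
num / num / b - A / B
num / num / b - B / B
num / num / b - C / B
num / num / b - D / B
num / num / b - b / B
num / num / b - b / C
num / num / b - b / D
num / num / b - b / num

[S [S [A [A [A [B [C [D num]]]] / [B [C [D num]]]] / [B [C [D b]]]]] - [A [A [B [C [D b]]]] / [B [C [D num]]]]]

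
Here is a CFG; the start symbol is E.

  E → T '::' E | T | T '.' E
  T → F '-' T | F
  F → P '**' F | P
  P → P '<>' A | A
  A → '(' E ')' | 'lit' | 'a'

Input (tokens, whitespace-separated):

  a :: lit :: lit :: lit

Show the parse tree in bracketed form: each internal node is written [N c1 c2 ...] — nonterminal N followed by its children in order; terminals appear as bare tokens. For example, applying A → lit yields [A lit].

E
T :: E
F :: E
P :: E
A :: E
a :: E
a :: T :: E
a :: F :: E
a :: P :: E
a :: A :: E
a :: lit :: E
a :: lit :: T :: E
a :: lit :: F :: E
a :: lit :: P :: E
a :: lit :: A :: E
a :: lit :: lit :: E
a :: lit :: lit :: T
a :: lit :: lit :: F
a :: lit :: lit :: P
a :: lit :: lit :: A
a :: lit :: lit :: lit

[E [T [F [P [A a]]]] :: [E [T [F [P [A lit]]]] :: [E [T [F [P [A lit]]]] :: [E [T [F [P [A lit]]]]]]]]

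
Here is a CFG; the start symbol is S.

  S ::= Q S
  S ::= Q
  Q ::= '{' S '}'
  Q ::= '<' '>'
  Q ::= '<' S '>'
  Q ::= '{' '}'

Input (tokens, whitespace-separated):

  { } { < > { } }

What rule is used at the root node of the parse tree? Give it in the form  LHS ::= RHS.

S ::= Q S

[S [Q { }] [S [Q { [S [Q < >] [S [Q { }]]] }]]]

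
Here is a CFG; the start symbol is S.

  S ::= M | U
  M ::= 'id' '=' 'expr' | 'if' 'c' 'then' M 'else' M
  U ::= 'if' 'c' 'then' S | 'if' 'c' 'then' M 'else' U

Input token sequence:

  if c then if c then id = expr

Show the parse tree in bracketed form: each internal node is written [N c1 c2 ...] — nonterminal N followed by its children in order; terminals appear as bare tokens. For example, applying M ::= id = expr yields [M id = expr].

[S [U if c then [S [U if c then [S [M id = expr]]]]]]

S
U
if c then S
if c then U
if c then if c then S
if c then if c then M
if c then if c then id = expr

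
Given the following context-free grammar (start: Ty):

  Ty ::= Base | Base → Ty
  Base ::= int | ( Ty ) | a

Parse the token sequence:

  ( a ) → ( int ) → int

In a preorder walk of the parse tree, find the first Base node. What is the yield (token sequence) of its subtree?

( a )

[Ty [Base ( [Ty [Base a]] )] → [Ty [Base ( [Ty [Base int]] )] → [Ty [Base int]]]]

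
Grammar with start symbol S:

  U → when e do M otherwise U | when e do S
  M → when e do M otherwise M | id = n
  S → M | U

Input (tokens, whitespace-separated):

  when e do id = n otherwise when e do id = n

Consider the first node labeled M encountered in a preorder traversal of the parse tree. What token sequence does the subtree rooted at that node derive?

id = n

[S [U when e do [M id = n] otherwise [U when e do [S [M id = n]]]]]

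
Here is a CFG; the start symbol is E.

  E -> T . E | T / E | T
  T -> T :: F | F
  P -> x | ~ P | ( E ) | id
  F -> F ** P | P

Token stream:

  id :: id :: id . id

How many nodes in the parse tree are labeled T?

[E [T [T [T [F [P id]]] :: [F [P id]]] :: [F [P id]]] . [E [T [F [P id]]]]]

4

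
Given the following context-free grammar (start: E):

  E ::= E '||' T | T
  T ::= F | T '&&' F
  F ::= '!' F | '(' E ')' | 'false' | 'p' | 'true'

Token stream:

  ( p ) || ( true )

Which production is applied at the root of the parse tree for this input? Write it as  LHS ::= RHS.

[E [E [T [F ( [E [T [F p]]] )]]] || [T [F ( [E [T [F true]]] )]]]

E ::= E '||' T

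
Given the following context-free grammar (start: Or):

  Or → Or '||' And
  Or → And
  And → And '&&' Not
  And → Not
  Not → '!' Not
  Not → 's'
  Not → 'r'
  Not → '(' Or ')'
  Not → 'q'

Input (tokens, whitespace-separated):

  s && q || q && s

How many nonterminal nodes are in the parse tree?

[Or [Or [And [And [Not s]] && [Not q]]] || [And [And [Not q]] && [Not s]]]

10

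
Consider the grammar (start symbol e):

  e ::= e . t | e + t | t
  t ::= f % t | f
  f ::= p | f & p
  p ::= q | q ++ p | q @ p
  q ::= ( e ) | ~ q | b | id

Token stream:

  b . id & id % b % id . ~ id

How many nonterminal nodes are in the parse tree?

27

[e [e [e [t [f [p [q b]]]]] . [t [f [f [p [q id]]] & [p [q id]]] % [t [f [p [q b]]] % [t [f [p [q id]]]]]]] . [t [f [p [q ~ [q id]]]]]]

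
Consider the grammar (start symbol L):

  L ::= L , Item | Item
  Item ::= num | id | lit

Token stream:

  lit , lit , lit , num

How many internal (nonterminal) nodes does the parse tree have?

8

[L [L [L [L [Item lit]] , [Item lit]] , [Item lit]] , [Item num]]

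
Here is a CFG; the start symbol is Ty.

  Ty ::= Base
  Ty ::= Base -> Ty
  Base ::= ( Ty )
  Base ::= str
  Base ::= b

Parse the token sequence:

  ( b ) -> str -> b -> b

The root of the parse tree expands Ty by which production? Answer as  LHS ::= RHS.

[Ty [Base ( [Ty [Base b]] )] -> [Ty [Base str] -> [Ty [Base b] -> [Ty [Base b]]]]]

Ty ::= Base -> Ty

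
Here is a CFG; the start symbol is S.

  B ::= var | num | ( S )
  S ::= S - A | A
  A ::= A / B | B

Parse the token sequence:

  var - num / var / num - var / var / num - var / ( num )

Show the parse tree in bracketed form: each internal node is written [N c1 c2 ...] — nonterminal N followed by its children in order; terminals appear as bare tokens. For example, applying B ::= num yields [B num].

[S [S [S [S [A [B var]]] - [A [A [A [B num]] / [B var]] / [B num]]] - [A [A [A [B var]] / [B var]] / [B num]]] - [A [A [B var]] / [B ( [S [A [B num]]] )]]]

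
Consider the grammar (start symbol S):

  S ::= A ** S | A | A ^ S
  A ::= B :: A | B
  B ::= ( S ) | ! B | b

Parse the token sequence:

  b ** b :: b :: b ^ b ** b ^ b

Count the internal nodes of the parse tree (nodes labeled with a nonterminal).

19

[S [A [B b]] ** [S [A [B b] :: [A [B b] :: [A [B b]]]] ^ [S [A [B b]] ** [S [A [B b]] ^ [S [A [B b]]]]]]]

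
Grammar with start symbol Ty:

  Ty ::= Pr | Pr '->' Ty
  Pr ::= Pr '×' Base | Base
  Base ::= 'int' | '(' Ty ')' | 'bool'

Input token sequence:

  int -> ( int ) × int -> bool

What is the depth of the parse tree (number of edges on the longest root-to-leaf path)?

8

[Ty [Pr [Base int]] -> [Ty [Pr [Pr [Base ( [Ty [Pr [Base int]]] )]] × [Base int]] -> [Ty [Pr [Base bool]]]]]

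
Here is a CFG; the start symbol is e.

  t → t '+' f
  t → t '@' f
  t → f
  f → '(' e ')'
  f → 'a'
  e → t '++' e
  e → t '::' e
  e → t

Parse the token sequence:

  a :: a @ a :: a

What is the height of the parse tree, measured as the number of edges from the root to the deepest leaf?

5

[e [t [f a]] :: [e [t [t [f a]] @ [f a]] :: [e [t [f a]]]]]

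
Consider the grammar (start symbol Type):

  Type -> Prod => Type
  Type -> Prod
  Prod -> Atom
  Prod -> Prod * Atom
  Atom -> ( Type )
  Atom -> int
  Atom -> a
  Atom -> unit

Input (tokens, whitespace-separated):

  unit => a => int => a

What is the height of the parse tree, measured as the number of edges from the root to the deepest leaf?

6

[Type [Prod [Atom unit]] => [Type [Prod [Atom a]] => [Type [Prod [Atom int]] => [Type [Prod [Atom a]]]]]]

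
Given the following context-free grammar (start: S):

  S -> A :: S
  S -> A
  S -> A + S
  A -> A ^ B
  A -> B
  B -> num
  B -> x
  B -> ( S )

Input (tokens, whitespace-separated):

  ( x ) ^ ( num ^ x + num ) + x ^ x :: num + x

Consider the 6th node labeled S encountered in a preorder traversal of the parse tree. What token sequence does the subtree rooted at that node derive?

num + x

[S [A [A [B ( [S [A [B x]]] )]] ^ [B ( [S [A [A [B num]] ^ [B x]] + [S [A [B num]]]] )]] + [S [A [A [B x]] ^ [B x]] :: [S [A [B num]] + [S [A [B x]]]]]]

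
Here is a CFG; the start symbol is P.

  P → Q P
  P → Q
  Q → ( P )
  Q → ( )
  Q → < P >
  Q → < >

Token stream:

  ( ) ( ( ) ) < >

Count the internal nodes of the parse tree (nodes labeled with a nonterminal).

[P [Q ( )] [P [Q ( [P [Q ( )]] )] [P [Q < >]]]]

8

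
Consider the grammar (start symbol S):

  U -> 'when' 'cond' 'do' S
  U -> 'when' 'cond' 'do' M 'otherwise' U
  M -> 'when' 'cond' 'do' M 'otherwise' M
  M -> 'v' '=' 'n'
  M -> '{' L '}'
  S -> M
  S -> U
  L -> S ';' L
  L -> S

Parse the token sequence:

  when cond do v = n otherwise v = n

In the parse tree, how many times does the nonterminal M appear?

[S [M when cond do [M v = n] otherwise [M v = n]]]

3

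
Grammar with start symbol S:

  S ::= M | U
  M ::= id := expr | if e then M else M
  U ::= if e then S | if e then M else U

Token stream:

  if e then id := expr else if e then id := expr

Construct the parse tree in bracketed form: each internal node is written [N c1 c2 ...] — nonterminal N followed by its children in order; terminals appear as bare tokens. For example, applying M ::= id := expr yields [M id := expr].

S
U
if e then M else U
if e then id := expr else U
if e then id := expr else if e then S
if e then id := expr else if e then M
if e then id := expr else if e then id := expr

[S [U if e then [M id := expr] else [U if e then [S [M id := expr]]]]]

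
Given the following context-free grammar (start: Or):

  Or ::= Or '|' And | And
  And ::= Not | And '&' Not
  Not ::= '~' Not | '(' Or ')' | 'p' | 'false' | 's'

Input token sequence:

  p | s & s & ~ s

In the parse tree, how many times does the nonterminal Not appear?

5

[Or [Or [And [Not p]]] | [And [And [And [Not s]] & [Not s]] & [Not ~ [Not s]]]]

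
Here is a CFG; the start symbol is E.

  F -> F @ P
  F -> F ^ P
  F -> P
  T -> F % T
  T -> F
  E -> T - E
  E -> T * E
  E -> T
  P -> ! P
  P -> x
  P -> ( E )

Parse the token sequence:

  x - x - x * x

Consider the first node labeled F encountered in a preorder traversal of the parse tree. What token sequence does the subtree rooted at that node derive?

x

[E [T [F [P x]]] - [E [T [F [P x]]] - [E [T [F [P x]]] * [E [T [F [P x]]]]]]]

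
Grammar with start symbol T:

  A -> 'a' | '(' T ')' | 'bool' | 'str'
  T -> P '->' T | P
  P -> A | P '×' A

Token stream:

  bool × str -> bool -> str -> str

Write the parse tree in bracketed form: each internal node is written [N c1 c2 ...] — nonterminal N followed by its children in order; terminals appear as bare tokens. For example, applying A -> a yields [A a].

[T [P [P [A bool]] × [A str]] -> [T [P [A bool]] -> [T [P [A str]] -> [T [P [A str]]]]]]

T
P -> T
P × A -> T
A × A -> T
bool × A -> T
bool × str -> T
bool × str -> P -> T
bool × str -> A -> T
bool × str -> bool -> T
bool × str -> bool -> P -> T
bool × str -> bool -> A -> T
bool × str -> bool -> str -> T
bool × str -> bool -> str -> P
bool × str -> bool -> str -> A
bool × str -> bool -> str -> str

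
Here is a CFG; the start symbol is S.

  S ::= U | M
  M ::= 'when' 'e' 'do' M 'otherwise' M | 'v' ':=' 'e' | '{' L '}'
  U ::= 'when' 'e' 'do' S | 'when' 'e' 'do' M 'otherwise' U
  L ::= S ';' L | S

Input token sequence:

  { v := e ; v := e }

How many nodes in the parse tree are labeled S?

3

[S [M { [L [S [M v := e]] ; [L [S [M v := e]]]] }]]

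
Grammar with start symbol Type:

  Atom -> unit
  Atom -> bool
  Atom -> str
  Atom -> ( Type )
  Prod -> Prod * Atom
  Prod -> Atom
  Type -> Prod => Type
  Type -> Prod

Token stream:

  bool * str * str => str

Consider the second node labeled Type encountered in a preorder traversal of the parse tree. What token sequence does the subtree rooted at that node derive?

str

[Type [Prod [Prod [Prod [Atom bool]] * [Atom str]] * [Atom str]] => [Type [Prod [Atom str]]]]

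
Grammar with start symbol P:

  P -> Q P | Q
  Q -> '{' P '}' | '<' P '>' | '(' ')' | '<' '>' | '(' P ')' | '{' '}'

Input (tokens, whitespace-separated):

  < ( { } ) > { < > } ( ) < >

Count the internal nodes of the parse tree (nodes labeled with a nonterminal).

14

[P [Q < [P [Q ( [P [Q { }]] )]] >] [P [Q { [P [Q < >]] }] [P [Q ( )] [P [Q < >]]]]]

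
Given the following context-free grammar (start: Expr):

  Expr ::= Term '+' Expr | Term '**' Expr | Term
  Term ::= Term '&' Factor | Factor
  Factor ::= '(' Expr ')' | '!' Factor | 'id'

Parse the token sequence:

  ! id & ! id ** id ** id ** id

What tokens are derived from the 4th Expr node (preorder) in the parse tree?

id

[Expr [Term [Term [Factor ! [Factor id]]] & [Factor ! [Factor id]]] ** [Expr [Term [Factor id]] ** [Expr [Term [Factor id]] ** [Expr [Term [Factor id]]]]]]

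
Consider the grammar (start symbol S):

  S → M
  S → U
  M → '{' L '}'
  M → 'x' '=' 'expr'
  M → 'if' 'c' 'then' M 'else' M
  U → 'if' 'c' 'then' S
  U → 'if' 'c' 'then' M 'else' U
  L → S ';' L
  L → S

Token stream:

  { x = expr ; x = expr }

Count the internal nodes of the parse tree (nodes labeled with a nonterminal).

[S [M { [L [S [M x = expr]] ; [L [S [M x = expr]]]] }]]

8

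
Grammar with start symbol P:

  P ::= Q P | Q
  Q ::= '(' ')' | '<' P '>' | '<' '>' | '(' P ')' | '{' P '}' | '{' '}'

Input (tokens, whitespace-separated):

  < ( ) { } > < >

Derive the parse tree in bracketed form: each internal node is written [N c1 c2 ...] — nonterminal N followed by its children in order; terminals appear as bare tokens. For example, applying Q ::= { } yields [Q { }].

[P [Q < [P [Q ( )] [P [Q { }]]] >] [P [Q < >]]]

P
Q P
< P > P
< Q P > P
< ( ) P > P
< ( ) Q > P
< ( ) { } > P
< ( ) { } > Q
< ( ) { } > < >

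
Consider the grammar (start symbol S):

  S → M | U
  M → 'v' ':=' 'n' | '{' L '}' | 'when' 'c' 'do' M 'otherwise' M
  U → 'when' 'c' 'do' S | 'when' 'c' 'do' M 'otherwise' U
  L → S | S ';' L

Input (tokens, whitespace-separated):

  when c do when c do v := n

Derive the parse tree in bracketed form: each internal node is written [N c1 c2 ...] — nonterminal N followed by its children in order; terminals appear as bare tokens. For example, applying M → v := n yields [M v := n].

[S [U when c do [S [U when c do [S [M v := n]]]]]]

S
U
when c do S
when c do U
when c do when c do S
when c do when c do M
when c do when c do v := n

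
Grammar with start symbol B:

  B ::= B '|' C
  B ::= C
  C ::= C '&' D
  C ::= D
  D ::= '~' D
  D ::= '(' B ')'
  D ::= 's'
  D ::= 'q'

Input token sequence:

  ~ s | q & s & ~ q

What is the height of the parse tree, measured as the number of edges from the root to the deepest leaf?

5

[B [B [C [D ~ [D s]]]] | [C [C [C [D q]] & [D s]] & [D ~ [D q]]]]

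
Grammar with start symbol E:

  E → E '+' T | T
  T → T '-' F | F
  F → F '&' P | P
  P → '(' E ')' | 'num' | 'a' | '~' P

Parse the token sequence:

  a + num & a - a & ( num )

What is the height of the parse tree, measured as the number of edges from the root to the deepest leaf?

[E [E [T [F [P a]]]] + [T [T [F [F [P num]] & [P a]]] - [F [F [P a]] & [P ( [E [T [F [P num]]]] )]]]]

8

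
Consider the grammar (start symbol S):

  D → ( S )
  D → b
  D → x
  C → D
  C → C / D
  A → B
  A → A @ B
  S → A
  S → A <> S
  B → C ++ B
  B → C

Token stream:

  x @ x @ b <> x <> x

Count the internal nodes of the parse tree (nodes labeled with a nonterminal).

23

[S [A [A [A [B [C [D x]]]] @ [B [C [D x]]]] @ [B [C [D b]]]] <> [S [A [B [C [D x]]]] <> [S [A [B [C [D x]]]]]]]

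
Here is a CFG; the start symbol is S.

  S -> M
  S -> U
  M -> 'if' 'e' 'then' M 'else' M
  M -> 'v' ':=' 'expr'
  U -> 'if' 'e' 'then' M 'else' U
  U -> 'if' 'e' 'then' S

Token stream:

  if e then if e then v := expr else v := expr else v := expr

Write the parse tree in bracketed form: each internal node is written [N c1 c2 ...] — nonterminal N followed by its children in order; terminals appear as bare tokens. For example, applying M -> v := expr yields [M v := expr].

[S [M if e then [M if e then [M v := expr] else [M v := expr]] else [M v := expr]]]

S
M
if e then M else M
if e then if e then M else M else M
if e then if e then v := expr else M else M
if e then if e then v := expr else v := expr else M
if e then if e then v := expr else v := expr else v := expr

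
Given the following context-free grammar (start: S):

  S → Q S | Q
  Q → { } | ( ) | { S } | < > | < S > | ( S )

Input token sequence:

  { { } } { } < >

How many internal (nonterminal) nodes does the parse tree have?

8

[S [Q { [S [Q { }]] }] [S [Q { }] [S [Q < >]]]]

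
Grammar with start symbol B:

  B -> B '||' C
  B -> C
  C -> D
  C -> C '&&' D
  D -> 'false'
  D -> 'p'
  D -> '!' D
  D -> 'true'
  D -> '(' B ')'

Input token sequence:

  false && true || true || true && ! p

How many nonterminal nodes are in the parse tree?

14

[B [B [B [C [C [D false]] && [D true]]] || [C [D true]]] || [C [C [D true]] && [D ! [D p]]]]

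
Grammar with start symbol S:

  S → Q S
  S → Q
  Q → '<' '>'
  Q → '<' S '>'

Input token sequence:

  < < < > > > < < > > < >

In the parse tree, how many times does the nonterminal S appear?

6

[S [Q < [S [Q < [S [Q < >]] >]] >] [S [Q < [S [Q < >]] >] [S [Q < >]]]]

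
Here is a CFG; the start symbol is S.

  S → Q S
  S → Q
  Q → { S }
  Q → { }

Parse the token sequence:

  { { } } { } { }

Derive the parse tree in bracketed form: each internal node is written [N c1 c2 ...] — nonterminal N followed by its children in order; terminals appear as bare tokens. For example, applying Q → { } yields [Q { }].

[S [Q { [S [Q { }]] }] [S [Q { }] [S [Q { }]]]]

S
Q S
{ S } S
{ Q } S
{ { } } S
{ { } } Q S
{ { } } { } S
{ { } } { } Q
{ { } } { } { }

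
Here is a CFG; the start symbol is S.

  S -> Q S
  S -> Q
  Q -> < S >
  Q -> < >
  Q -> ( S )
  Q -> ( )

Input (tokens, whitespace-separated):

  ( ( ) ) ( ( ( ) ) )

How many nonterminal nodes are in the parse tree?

[S [Q ( [S [Q ( )]] )] [S [Q ( [S [Q ( [S [Q ( )]] )]] )]]]

10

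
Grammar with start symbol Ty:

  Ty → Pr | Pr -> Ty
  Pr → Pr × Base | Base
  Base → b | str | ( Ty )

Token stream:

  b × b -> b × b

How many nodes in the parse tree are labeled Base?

4

[Ty [Pr [Pr [Base b]] × [Base b]] -> [Ty [Pr [Pr [Base b]] × [Base b]]]]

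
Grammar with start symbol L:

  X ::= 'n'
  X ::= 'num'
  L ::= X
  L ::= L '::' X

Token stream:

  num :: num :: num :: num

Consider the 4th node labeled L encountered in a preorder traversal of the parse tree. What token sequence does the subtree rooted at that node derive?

[L [L [L [L [X num]] :: [X num]] :: [X num]] :: [X num]]

num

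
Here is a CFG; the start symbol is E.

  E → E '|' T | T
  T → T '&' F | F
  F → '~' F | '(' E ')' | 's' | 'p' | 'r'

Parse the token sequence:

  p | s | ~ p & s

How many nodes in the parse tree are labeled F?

5

[E [E [E [T [F p]]] | [T [F s]]] | [T [T [F ~ [F p]]] & [F s]]]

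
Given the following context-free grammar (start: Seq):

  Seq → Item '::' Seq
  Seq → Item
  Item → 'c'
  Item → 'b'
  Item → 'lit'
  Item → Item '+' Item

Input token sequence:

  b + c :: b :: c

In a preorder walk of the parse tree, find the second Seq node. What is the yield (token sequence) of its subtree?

b :: c

[Seq [Item [Item b] + [Item c]] :: [Seq [Item b] :: [Seq [Item c]]]]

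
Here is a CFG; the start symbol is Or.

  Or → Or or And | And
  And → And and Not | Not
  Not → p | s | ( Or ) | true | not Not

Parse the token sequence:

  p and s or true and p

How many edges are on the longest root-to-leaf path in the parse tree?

5

[Or [Or [And [And [Not p]] and [Not s]]] or [And [And [Not true]] and [Not p]]]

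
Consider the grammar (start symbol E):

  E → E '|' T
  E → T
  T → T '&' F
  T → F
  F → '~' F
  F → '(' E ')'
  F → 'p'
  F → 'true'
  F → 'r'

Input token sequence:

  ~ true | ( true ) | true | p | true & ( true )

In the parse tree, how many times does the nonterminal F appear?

[E [E [E [E [E [T [F ~ [F true]]]] | [T [F ( [E [T [F true]]] )]]] | [T [F true]]] | [T [F p]]] | [T [T [F true]] & [F ( [E [T [F true]]] )]]]

9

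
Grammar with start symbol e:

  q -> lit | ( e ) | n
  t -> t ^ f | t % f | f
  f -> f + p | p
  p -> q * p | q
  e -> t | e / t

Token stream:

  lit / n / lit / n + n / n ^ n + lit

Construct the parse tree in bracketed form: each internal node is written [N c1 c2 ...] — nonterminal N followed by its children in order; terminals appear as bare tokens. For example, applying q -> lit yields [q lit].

[e [e [e [e [e [t [f [p [q lit]]]]] / [t [f [p [q n]]]]] / [t [f [p [q lit]]]]] / [t [f [f [p [q n]]] + [p [q n]]]]] / [t [t [f [p [q n]]]] ^ [f [f [p [q n]]] + [p [q lit]]]]]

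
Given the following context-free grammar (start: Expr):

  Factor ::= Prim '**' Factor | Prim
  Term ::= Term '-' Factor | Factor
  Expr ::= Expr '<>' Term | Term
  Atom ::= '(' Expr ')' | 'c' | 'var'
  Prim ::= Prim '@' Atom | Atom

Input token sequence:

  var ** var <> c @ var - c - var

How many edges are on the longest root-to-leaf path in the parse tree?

8

[Expr [Expr [Term [Factor [Prim [Atom var]] ** [Factor [Prim [Atom var]]]]]] <> [Term [Term [Term [Factor [Prim [Prim [Atom c]] @ [Atom var]]]] - [Factor [Prim [Atom c]]]] - [Factor [Prim [Atom var]]]]]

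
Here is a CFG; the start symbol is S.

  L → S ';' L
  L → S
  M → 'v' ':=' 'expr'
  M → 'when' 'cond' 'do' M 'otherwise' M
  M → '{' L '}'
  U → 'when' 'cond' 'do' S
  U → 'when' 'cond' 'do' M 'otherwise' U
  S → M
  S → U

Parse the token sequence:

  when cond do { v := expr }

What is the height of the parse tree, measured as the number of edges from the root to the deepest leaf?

7

[S [U when cond do [S [M { [L [S [M v := expr]]] }]]]]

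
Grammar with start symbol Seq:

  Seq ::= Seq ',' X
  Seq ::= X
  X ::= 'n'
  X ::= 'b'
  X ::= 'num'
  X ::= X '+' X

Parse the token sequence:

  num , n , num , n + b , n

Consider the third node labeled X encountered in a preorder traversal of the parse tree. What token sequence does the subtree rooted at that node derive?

num

[Seq [Seq [Seq [Seq [Seq [X num]] , [X n]] , [X num]] , [X [X n] + [X b]]] , [X n]]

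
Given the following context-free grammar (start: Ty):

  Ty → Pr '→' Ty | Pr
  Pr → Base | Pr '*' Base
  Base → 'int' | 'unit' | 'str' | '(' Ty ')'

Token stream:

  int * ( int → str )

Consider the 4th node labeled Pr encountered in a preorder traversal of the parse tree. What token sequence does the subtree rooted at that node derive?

[Ty [Pr [Pr [Base int]] * [Base ( [Ty [Pr [Base int]] → [Ty [Pr [Base str]]]] )]]]

str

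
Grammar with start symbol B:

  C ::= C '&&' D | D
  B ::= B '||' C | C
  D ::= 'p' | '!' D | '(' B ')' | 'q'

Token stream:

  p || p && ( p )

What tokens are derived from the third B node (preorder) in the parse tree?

p

[B [B [C [D p]]] || [C [C [D p]] && [D ( [B [C [D p]]] )]]]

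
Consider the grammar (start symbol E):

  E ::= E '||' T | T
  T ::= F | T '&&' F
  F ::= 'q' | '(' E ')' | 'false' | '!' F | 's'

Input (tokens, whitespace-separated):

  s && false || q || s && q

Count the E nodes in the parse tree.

[E [E [E [T [T [F s]] && [F false]]] || [T [F q]]] || [T [T [F s]] && [F q]]]

3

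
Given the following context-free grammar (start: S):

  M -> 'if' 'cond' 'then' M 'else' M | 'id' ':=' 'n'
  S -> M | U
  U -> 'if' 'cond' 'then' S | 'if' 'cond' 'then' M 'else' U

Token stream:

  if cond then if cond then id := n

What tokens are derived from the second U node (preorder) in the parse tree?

if cond then id := n

[S [U if cond then [S [U if cond then [S [M id := n]]]]]]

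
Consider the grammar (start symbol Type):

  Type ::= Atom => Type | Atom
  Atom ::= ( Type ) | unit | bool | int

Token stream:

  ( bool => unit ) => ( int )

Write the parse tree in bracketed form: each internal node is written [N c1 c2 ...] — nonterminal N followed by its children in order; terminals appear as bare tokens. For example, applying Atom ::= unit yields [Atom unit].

Type
Atom => Type
( Type ) => Type
( Atom => Type ) => Type
( bool => Type ) => Type
( bool => Atom ) => Type
( bool => unit ) => Type
( bool => unit ) => Atom
( bool => unit ) => ( Type )
( bool => unit ) => ( Atom )
( bool => unit ) => ( int )

[Type [Atom ( [Type [Atom bool] => [Type [Atom unit]]] )] => [Type [Atom ( [Type [Atom int]] )]]]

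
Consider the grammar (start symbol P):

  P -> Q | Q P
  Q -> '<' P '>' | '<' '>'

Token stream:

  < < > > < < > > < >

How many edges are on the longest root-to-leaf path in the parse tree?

5

[P [Q < [P [Q < >]] >] [P [Q < [P [Q < >]] >] [P [Q < >]]]]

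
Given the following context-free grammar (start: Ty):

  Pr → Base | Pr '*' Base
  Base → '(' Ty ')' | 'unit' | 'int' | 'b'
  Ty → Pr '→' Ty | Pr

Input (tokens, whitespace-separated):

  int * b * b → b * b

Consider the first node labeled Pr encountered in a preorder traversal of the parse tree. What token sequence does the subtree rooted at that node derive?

int * b * b

[Ty [Pr [Pr [Pr [Base int]] * [Base b]] * [Base b]] → [Ty [Pr [Pr [Base b]] * [Base b]]]]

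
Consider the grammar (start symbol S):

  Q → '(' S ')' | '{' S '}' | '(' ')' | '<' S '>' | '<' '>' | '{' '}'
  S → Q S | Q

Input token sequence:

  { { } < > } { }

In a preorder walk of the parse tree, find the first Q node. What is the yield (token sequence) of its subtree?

[S [Q { [S [Q { }] [S [Q < >]]] }] [S [Q { }]]]

{ { } < > }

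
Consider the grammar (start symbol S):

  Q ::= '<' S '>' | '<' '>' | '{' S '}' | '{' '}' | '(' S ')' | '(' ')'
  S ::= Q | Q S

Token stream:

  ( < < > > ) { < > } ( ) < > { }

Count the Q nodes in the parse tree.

[S [Q ( [S [Q < [S [Q < >]] >]] )] [S [Q { [S [Q < >]] }] [S [Q ( )] [S [Q < >] [S [Q { }]]]]]]

8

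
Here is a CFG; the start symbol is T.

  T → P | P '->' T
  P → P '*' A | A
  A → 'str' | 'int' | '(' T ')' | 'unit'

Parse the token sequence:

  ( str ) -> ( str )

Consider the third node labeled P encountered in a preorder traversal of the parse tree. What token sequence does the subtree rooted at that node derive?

( str )

[T [P [A ( [T [P [A str]]] )]] -> [T [P [A ( [T [P [A str]]] )]]]]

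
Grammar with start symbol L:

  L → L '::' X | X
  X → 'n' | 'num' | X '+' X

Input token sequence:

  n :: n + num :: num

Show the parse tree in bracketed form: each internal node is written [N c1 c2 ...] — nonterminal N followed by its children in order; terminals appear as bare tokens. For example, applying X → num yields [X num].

L
L :: X
L :: X :: X
X :: X :: X
n :: X :: X
n :: X + X :: X
n :: n + X :: X
n :: n + num :: X
n :: n + num :: num

[L [L [L [X n]] :: [X [X n] + [X num]]] :: [X num]]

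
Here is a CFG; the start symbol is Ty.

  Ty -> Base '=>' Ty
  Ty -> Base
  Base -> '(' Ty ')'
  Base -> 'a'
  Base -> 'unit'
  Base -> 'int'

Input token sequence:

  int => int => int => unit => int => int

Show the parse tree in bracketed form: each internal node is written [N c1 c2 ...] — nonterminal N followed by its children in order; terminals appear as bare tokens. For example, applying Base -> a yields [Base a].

Ty
Base => Ty
int => Ty
int => Base => Ty
int => int => Ty
int => int => Base => Ty
int => int => int => Ty
int => int => int => Base => Ty
int => int => int => unit => Ty
int => int => int => unit => Base => Ty
int => int => int => unit => int => Ty
int => int => int => unit => int => Base
int => int => int => unit => int => int

[Ty [Base int] => [Ty [Base int] => [Ty [Base int] => [Ty [Base unit] => [Ty [Base int] => [Ty [Base int]]]]]]]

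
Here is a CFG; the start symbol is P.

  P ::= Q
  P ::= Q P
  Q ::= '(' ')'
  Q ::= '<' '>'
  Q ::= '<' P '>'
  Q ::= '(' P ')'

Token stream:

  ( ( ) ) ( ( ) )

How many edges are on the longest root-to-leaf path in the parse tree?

5

[P [Q ( [P [Q ( )]] )] [P [Q ( [P [Q ( )]] )]]]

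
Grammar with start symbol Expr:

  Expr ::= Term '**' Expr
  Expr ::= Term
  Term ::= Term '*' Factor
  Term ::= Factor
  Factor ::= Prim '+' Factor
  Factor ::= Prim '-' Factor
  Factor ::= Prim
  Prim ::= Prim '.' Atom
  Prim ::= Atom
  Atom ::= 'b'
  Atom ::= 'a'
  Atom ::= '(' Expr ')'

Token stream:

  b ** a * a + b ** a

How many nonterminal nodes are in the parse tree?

22

[Expr [Term [Factor [Prim [Atom b]]]] ** [Expr [Term [Term [Factor [Prim [Atom a]]]] * [Factor [Prim [Atom a]] + [Factor [Prim [Atom b]]]]] ** [Expr [Term [Factor [Prim [Atom a]]]]]]]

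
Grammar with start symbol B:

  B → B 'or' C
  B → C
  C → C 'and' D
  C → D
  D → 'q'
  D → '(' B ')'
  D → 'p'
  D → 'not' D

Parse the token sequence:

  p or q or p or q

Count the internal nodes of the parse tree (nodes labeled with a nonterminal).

12

[B [B [B [B [C [D p]]] or [C [D q]]] or [C [D p]]] or [C [D q]]]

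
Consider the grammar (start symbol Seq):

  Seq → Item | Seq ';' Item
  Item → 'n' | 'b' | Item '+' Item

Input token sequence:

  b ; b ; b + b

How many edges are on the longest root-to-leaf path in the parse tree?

4

[Seq [Seq [Seq [Item b]] ; [Item b]] ; [Item [Item b] + [Item b]]]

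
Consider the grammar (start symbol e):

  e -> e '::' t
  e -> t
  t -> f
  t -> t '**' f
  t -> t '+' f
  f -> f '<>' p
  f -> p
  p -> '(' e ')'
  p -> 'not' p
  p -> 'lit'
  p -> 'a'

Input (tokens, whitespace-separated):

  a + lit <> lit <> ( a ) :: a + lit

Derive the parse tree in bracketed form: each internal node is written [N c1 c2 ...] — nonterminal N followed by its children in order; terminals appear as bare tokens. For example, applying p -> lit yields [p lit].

[e [e [t [t [f [p a]]] + [f [f [f [p lit]] <> [p lit]] <> [p ( [e [t [f [p a]]]] )]]]] :: [t [t [f [p a]]] + [f [p lit]]]]

e
e :: t
t :: t
t + f :: t
f + f :: t
p + f :: t
a + f :: t
a + f <> p :: t
a + f <> p <> p :: t
a + p <> p <> p :: t
a + lit <> p <> p :: t
a + lit <> lit <> p :: t
a + lit <> lit <> ( e ) :: t
a + lit <> lit <> ( t ) :: t
a + lit <> lit <> ( f ) :: t
a + lit <> lit <> ( p ) :: t
a + lit <> lit <> ( a ) :: t
a + lit <> lit <> ( a ) :: t + f
a + lit <> lit <> ( a ) :: f + f
a + lit <> lit <> ( a ) :: p + f
a + lit <> lit <> ( a ) :: a + f
a + lit <> lit <> ( a ) :: a + p
a + lit <> lit <> ( a ) :: a + lit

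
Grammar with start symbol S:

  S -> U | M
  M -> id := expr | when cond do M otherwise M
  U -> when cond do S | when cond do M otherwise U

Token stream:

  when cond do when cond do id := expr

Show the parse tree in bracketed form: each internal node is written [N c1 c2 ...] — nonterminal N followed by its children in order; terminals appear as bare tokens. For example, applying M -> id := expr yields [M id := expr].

[S [U when cond do [S [U when cond do [S [M id := expr]]]]]]

S
U
when cond do S
when cond do U
when cond do when cond do S
when cond do when cond do M
when cond do when cond do id := expr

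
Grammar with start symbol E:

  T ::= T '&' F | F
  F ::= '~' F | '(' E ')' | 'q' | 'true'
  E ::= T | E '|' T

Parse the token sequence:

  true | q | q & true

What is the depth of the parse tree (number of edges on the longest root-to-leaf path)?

5

[E [E [E [T [F true]]] | [T [F q]]] | [T [T [F q]] & [F true]]]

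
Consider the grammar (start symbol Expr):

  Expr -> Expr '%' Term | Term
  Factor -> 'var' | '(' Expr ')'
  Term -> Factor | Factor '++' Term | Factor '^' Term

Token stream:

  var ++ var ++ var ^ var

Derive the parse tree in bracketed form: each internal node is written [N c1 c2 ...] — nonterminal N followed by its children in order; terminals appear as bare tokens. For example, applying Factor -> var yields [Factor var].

[Expr [Term [Factor var] ++ [Term [Factor var] ++ [Term [Factor var] ^ [Term [Factor var]]]]]]

Expr
Term
Factor ++ Term
var ++ Term
var ++ Factor ++ Term
var ++ var ++ Term
var ++ var ++ Factor ^ Term
var ++ var ++ var ^ Term
var ++ var ++ var ^ Factor
var ++ var ++ var ^ var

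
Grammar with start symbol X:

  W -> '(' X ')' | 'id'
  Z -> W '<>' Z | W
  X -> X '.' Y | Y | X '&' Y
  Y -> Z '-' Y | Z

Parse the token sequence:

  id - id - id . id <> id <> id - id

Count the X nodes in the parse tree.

[X [X [Y [Z [W id]] - [Y [Z [W id]] - [Y [Z [W id]]]]]] . [Y [Z [W id] <> [Z [W id] <> [Z [W id]]]] - [Y [Z [W id]]]]]

2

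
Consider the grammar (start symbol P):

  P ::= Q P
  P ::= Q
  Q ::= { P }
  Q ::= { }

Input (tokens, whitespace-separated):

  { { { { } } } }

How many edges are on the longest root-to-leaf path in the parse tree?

[P [Q { [P [Q { [P [Q { [P [Q { }]] }]] }]] }]]

8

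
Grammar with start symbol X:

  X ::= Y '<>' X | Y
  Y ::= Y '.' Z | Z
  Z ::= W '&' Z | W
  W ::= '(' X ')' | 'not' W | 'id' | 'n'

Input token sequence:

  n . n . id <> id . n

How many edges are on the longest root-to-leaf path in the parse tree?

[X [Y [Y [Y [Z [W n]]] . [Z [W n]]] . [Z [W id]]] <> [X [Y [Y [Z [W id]]] . [Z [W n]]]]]

6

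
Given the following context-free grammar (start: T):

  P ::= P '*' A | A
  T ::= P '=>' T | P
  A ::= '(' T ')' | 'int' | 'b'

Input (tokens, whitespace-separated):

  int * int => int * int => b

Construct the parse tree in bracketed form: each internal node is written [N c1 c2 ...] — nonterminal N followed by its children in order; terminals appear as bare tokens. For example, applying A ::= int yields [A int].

T
P => T
P * A => T
A * A => T
int * A => T
int * int => T
int * int => P => T
int * int => P * A => T
int * int => A * A => T
int * int => int * A => T
int * int => int * int => T
int * int => int * int => P
int * int => int * int => A
int * int => int * int => b

[T [P [P [A int]] * [A int]] => [T [P [P [A int]] * [A int]] => [T [P [A b]]]]]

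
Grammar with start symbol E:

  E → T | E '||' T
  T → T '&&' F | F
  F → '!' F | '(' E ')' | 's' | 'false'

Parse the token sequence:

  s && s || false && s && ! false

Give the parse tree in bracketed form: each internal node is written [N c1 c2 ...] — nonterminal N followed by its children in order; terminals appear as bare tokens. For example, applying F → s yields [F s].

E
E || T
T || T
T && F || T
F && F || T
s && F || T
s && s || T
s && s || T && F
s && s || T && F && F
s && s || F && F && F
s && s || false && F && F
s && s || false && s && F
s && s || false && s && ! F
s && s || false && s && ! false

[E [E [T [T [F s]] && [F s]]] || [T [T [T [F false]] && [F s]] && [F ! [F false]]]]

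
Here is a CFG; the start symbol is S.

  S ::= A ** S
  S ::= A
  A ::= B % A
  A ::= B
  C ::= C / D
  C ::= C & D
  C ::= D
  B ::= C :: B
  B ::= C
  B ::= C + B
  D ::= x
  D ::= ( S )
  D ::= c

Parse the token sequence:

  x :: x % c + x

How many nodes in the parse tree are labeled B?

4

[S [A [B [C [D x]] :: [B [C [D x]]]] % [A [B [C [D c]] + [B [C [D x]]]]]]]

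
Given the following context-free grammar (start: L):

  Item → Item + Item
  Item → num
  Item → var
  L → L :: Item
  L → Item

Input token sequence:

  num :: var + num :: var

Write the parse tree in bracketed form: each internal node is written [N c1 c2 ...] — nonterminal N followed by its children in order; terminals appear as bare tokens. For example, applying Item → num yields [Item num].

[L [L [L [Item num]] :: [Item [Item var] + [Item num]]] :: [Item var]]

L
L :: Item
L :: Item :: Item
Item :: Item :: Item
num :: Item :: Item
num :: Item + Item :: Item
num :: var + Item :: Item
num :: var + num :: Item
num :: var + num :: var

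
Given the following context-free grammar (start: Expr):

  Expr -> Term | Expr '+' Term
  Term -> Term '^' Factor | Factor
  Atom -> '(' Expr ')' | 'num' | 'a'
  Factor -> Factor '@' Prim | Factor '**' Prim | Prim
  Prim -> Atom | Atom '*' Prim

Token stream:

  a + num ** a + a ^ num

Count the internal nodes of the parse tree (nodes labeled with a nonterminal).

22

[Expr [Expr [Expr [Term [Factor [Prim [Atom a]]]]] + [Term [Factor [Factor [Prim [Atom num]]] ** [Prim [Atom a]]]]] + [Term [Term [Factor [Prim [Atom a]]]] ^ [Factor [Prim [Atom num]]]]]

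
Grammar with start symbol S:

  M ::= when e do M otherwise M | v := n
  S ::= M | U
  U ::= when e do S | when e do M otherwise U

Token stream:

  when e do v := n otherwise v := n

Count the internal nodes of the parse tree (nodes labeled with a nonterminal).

[S [M when e do [M v := n] otherwise [M v := n]]]

4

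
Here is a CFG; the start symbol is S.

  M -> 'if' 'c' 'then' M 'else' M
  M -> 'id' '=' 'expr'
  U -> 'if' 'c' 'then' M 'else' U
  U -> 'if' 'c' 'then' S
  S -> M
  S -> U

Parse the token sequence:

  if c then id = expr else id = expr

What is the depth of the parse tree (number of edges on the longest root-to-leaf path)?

3

[S [M if c then [M id = expr] else [M id = expr]]]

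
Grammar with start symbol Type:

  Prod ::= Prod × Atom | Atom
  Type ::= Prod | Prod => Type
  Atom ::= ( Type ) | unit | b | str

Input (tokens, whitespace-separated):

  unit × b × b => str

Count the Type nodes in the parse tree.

[Type [Prod [Prod [Prod [Atom unit]] × [Atom b]] × [Atom b]] => [Type [Prod [Atom str]]]]

2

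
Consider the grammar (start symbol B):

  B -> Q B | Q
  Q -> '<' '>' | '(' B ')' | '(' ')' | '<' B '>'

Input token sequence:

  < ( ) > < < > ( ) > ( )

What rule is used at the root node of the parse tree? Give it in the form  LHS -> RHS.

B -> Q B

[B [Q < [B [Q ( )]] >] [B [Q < [B [Q < >] [B [Q ( )]]] >] [B [Q ( )]]]]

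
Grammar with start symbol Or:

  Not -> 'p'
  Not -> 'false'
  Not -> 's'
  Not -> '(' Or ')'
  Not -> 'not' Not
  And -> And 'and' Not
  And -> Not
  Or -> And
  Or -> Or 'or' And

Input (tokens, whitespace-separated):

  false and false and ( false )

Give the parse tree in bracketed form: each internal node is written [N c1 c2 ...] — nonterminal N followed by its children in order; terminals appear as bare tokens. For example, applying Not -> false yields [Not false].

Or
And
And and Not
And and Not and Not
Not and Not and Not
false and Not and Not
false and false and Not
false and false and ( Or )
false and false and ( And )
false and false and ( Not )
false and false and ( false )

[Or [And [And [And [Not false]] and [Not false]] and [Not ( [Or [And [Not false]]] )]]]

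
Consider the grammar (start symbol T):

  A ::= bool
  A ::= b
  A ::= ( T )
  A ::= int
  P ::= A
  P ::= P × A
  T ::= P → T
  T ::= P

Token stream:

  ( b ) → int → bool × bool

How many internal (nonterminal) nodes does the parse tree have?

[T [P [A ( [T [P [A b]]] )]] → [T [P [A int]] → [T [P [P [A bool]] × [A bool]]]]]

14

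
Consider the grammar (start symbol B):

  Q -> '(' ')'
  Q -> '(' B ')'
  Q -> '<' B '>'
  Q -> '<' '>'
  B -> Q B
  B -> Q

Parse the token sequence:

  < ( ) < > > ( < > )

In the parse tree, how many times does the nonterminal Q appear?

[B [Q < [B [Q ( )] [B [Q < >]]] >] [B [Q ( [B [Q < >]] )]]]

5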